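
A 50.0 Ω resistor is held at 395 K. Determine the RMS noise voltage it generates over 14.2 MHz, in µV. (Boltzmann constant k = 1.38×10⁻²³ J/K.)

3.93 µV

V_n = √(4kTRB)
4kTRB = 4 × 1.38×10⁻²³ × 395 × 5.00×10¹ × 1.42×10⁷ = 1.55×10⁻¹¹ V²
V_n = √(1.55×10⁻¹¹) = 3.93×10⁻⁶ V = 3.93 µV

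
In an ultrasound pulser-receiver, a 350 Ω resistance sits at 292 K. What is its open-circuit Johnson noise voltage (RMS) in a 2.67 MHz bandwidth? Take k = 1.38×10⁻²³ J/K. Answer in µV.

3.88 µV

V_n = √(4kTRB)
4kTRB = 4 × 1.38×10⁻²³ × 292 × 3.50×10² × 2.67×10⁶ = 1.51×10⁻¹¹ V²
V_n = √(1.51×10⁻¹¹) = 3.88×10⁻⁶ V = 3.88 µV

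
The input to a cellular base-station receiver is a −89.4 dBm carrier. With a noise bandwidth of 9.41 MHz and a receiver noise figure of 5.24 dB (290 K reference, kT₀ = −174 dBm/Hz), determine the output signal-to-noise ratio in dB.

9.6 dB

Noise floor: N = −174 + 10 log₁₀(B) + NF
10 log₁₀(9.41×10⁶) = 69.74 dB
N = −174 + 69.74 + 5.24 = −99.02 dBm
SNR = P_sig − N = −89.4 − (−99.02) = 9.62 dB → 9.6 dB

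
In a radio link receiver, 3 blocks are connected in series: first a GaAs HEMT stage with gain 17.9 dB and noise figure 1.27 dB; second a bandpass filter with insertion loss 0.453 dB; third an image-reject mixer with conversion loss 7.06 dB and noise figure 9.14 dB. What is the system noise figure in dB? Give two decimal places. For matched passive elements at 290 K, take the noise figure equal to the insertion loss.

1.68 dB

Convert to linear (a loss of L dB is a gain of −L dB): F_i = 10^(NF_i/10), G_i = 10^(G_i,dB/10)
  Stage 1: F_1 = 10^(1.27/10) = 1.340, G_1 = 10^(17.9/10) = 61.66
  Stage 2: F_2 = 10^(0.453/10) = 1.110, G_2 = 10^(−0.453/10) = 0.9009
  Stage 3: F_3 = 10^(9.14/10) = 8.204, G_3 = 10^(−7.06/10) = 0.1968
Friis cascade:
  F = 1.340 + (1.110 − 1)/61.66 + (8.204 − 1)/55.55 = 1.471
NF = 10 log₁₀(1.471) = 1.68 dB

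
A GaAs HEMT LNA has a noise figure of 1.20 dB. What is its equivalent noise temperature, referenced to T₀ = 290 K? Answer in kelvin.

F = 10^(1.20/10) = 1.31826
T_e = (F − 1)·T₀ = (1.31826 − 1) × 290 = 92.3 K

92.3 K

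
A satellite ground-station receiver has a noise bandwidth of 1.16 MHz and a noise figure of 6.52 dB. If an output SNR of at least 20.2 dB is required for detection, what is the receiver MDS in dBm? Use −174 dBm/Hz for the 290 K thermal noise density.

Sensitivity = −174 + 10 log₁₀(B) + NF + SNR_min
= −174 + 60.64 + 6.52 + 20.2
= −86.64 dBm → −86.6 dBm

−86.6 dBm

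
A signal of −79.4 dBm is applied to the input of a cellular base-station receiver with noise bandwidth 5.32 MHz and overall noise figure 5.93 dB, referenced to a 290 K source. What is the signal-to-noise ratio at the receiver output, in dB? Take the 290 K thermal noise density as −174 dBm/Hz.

21.4 dB

Noise floor: N = −174 + 10 log₁₀(B) + NF
10 log₁₀(5.32×10⁶) = 67.26 dB
N = −174 + 67.26 + 5.93 = −100.81 dBm
SNR = P_sig − N = −79.4 − (−100.81) = 21.41 dB → 21.4 dB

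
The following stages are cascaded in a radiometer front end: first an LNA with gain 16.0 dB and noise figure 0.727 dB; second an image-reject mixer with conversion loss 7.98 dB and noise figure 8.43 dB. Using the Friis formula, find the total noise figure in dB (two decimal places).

1.25 dB

Convert to linear (a loss of L dB is a gain of −L dB): F_i = 10^(NF_i/10), G_i = 10^(G_i,dB/10)
  Stage 1: F_1 = 10^(0.727/10) = 1.182, G_1 = 10^(16.0/10) = 39.81
  Stage 2: F_2 = 10^(8.43/10) = 6.966, G_2 = 10^(−7.98/10) = 0.1592
Friis cascade:
  F = 1.182 + (6.966 − 1)/39.81 = 1.332
NF = 10 log₁₀(1.332) = 1.25 dB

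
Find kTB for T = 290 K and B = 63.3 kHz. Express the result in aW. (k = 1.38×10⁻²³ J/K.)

253 aW

P_n = kTB = 1.38×10⁻²³ × 290 × 6.33×10⁴ = 2.53×10⁻¹⁶ W = 253 aW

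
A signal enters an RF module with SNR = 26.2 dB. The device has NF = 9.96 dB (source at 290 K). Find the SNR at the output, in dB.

By definition F = SNR_in/SNR_out, so in dB: SNR_out = SNR_in − NF
SNR_out = 26.2 − 9.96 = 16.24 dB

16.24 dB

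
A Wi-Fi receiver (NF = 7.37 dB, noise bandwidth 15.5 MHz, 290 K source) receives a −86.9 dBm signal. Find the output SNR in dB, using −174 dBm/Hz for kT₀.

7.8 dB

Noise floor: N = −174 + 10 log₁₀(B) + NF
10 log₁₀(1.55×10⁷) = 71.9 dB
N = −174 + 71.9 + 7.37 = −94.73 dBm
SNR = P_sig − N = −86.9 − (−94.73) = 7.83 dB → 7.8 dB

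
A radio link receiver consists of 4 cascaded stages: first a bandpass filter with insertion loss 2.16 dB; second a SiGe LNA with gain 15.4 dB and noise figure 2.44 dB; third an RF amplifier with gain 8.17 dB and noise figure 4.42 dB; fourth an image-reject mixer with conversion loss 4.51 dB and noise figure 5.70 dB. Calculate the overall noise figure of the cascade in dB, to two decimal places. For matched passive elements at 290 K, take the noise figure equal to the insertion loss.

4.75 dB

Convert to linear (a loss of L dB is a gain of −L dB): F_i = 10^(NF_i/10), G_i = 10^(G_i,dB/10)
  Stage 1: F_1 = 10^(2.16/10) = 1.644, G_1 = 10^(−2.16/10) = 0.6081
  Stage 2: F_2 = 10^(2.44/10) = 1.754, G_2 = 10^(15.4/10) = 34.67
  Stage 3: F_3 = 10^(4.42/10) = 2.767, G_3 = 10^(8.17/10) = 6.561
  Stage 4: F_4 = 10^(5.70/10) = 3.715, G_4 = 10^(−4.51/10) = 0.3540
Friis cascade:
  F = 1.644 + (1.754 − 1)/0.6081 + (2.767 − 1)/21.09 + (3.715 − 1)/138.4 = 2.987
NF = 10 log₁₀(2.987) = 4.75 dB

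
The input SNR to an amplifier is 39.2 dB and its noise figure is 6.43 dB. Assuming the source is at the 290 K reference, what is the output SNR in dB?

By definition F = SNR_in/SNR_out, so in dB: SNR_out = SNR_in − NF
SNR_out = 39.2 − 6.43 = 32.77 dB

32.77 dB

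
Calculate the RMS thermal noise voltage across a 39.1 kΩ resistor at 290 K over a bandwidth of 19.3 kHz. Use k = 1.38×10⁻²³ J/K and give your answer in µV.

3.48 µV

V_n = √(4kTRB)
4kTRB = 4 × 1.38×10⁻²³ × 290 × 3.91×10⁴ × 1.93×10⁴ = 1.21×10⁻¹¹ V²
V_n = √(1.21×10⁻¹¹) = 3.48×10⁻⁶ V = 3.48 µV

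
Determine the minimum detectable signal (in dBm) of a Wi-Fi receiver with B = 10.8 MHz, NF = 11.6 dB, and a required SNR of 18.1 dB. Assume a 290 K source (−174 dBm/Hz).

Sensitivity = −174 + 10 log₁₀(B) + NF + SNR_min
= −174 + 70.33 + 11.6 + 18.1
= −73.97 dBm → −74.0 dBm

−74.0 dBm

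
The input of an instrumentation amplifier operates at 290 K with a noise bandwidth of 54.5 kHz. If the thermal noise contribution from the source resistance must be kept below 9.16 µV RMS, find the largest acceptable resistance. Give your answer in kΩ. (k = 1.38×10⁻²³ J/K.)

Johnson–Nyquist: V_n = √(4kTRB) ⇒ R = V_n² / (4kTB)
4kTB = 4 × 1.38×10⁻²³ × 290 × 5.45×10⁴ = 8.72×10⁻¹⁶
R = (9.16×10⁻⁶)² / 8.72×10⁻¹⁶ = 9.62×10⁴ Ω = 96.2 kΩ

96.2 kΩ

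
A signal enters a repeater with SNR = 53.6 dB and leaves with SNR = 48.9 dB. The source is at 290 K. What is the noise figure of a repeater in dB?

4.7 dB

NF (dB) = SNR_in(dB) − SNR_out(dB) when the source is at T₀
NF = 53.6 − 48.9 = 4.7 dB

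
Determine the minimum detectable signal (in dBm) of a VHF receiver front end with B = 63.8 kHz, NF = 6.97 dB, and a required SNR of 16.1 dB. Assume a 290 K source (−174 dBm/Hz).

Sensitivity = −174 + 10 log₁₀(B) + NF + SNR_min
= −174 + 48.05 + 6.97 + 16.1
= −102.88 dBm → −102.9 dBm

−102.9 dBm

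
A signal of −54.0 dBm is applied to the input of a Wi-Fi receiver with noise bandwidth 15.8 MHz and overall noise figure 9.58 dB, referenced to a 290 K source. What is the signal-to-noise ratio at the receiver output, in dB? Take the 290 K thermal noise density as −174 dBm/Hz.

38.4 dB

Noise floor: N = −174 + 10 log₁₀(B) + NF
10 log₁₀(1.58×10⁷) = 71.99 dB
N = −174 + 71.99 + 9.58 = −92.43 dBm
SNR = P_sig − N = −54.0 − (−92.43) = 38.43 dB → 38.4 dB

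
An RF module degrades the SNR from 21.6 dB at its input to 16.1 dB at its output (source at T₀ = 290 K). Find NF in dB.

5.5 dB

NF (dB) = SNR_in(dB) − SNR_out(dB) when the source is at T₀
NF = 21.6 − 16.1 = 5.5 dB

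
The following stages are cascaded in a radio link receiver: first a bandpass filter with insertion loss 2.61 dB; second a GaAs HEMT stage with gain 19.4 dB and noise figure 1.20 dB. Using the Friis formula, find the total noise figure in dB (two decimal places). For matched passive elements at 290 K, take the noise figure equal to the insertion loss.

3.81 dB

Convert to linear (a loss of L dB is a gain of −L dB): F_i = 10^(NF_i/10), G_i = 10^(G_i,dB/10)
  Stage 1: F_1 = 10^(2.61/10) = 1.824, G_1 = 10^(−2.61/10) = 0.5483
  Stage 2: F_2 = 10^(1.20/10) = 1.318, G_2 = 10^(19.4/10) = 87.10
Friis cascade:
  F = 1.824 + (1.318 − 1)/0.5483 = 2.404
NF = 10 log₁₀(2.404) = 3.81 dB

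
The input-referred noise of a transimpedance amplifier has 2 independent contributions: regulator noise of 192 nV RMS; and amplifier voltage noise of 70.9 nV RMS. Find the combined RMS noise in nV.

205 nV

Uncorrelated sources add in power (mean-square): V_tot = √(ΣV_i²)
V_tot = √[(1.92×10⁻⁷)² + (7.09×10⁻⁸)²] = 2.05×10⁻⁷ V = 205 nV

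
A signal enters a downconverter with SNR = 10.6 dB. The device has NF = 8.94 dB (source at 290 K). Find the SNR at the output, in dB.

1.66 dB

By definition F = SNR_in/SNR_out, so in dB: SNR_out = SNR_in − NF
SNR_out = 10.6 − 8.94 = 1.66 dB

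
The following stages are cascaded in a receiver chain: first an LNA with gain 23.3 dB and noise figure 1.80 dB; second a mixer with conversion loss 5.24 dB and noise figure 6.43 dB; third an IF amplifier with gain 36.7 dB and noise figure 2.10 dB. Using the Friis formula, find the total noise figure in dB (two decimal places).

1.87 dB

Convert to linear (a loss of L dB is a gain of −L dB): F_i = 10^(NF_i/10), G_i = 10^(G_i,dB/10)
  Stage 1: F_1 = 10^(1.80/10) = 1.514, G_1 = 10^(23.3/10) = 213.8
  Stage 2: F_2 = 10^(6.43/10) = 4.395, G_2 = 10^(−5.24/10) = 0.2992
  Stage 3: F_3 = 10^(2.10/10) = 1.622, G_3 = 10^(36.7/10) = 4677
Friis cascade:
  F = 1.514 + (4.395 − 1)/213.8 + (1.622 − 1)/63.97 = 1.539
NF = 10 log₁₀(1.539) = 1.87 dB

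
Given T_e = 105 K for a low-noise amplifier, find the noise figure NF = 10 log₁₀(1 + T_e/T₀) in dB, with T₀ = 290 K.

1.34 dB

F = 1 + T_e/T₀ = 1 + 105/290 = 1.36207
NF = 10 log₁₀(1.36207) = 1.34 dB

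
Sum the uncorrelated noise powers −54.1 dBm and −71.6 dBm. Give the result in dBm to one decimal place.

−54.0 dBm

Convert to linear, add, convert back:
P₁ = 3.89×10⁻⁹ W, P₂ = 6.92×10⁻¹¹ W
P_tot = 3.96×10⁻⁹ W → 10 log₁₀(P_tot / 10⁻³) = −54.0 dBm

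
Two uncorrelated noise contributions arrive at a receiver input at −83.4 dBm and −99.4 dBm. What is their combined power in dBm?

−83.3 dBm

Convert to linear, add, convert back:
P₁ = 4.57×10⁻¹² W, P₂ = 1.15×10⁻¹³ W
P_tot = 4.69×10⁻¹² W → 10 log₁₀(P_tot / 10⁻³) = −83.3 dBm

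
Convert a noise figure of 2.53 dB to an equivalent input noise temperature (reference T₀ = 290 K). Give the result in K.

F = 10^(2.53/10) = 1.79061
T_e = (F − 1)·T₀ = (1.79061 − 1) × 290 = 229 K

229 K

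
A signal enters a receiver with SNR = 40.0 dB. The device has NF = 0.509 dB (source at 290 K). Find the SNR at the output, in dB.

39.491 dB

By definition F = SNR_in/SNR_out, so in dB: SNR_out = SNR_in − NF
SNR_out = 40.0 − 0.509 = 39.491 dB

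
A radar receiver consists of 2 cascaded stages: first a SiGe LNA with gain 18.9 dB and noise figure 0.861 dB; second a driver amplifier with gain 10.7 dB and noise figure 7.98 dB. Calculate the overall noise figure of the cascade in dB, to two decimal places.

1.10 dB

Convert to linear (a loss of L dB is a gain of −L dB): F_i = 10^(NF_i/10), G_i = 10^(G_i,dB/10)
  Stage 1: F_1 = 10^(0.861/10) = 1.219, G_1 = 10^(18.9/10) = 77.62
  Stage 2: F_2 = 10^(7.98/10) = 6.281, G_2 = 10^(10.7/10) = 11.75
Friis cascade:
  F = 1.219 + (6.281 − 1)/77.62 = 1.287
NF = 10 log₁₀(1.287) = 1.10 dB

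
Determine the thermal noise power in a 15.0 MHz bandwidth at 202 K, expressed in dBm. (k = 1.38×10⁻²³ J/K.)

−103.8 dBm

P_n = kTB = 1.38×10⁻²³ × 202 × 1.50×10⁷ = 4.18×10⁻¹⁴ W
In dBm: 10 log₁₀(4.18×10⁻¹⁴ / 10⁻³) = −103.8 dBm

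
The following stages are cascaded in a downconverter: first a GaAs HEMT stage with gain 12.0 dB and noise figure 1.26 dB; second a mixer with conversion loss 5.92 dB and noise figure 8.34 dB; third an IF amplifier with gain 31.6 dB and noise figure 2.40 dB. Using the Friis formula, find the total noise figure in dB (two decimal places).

Convert to linear (a loss of L dB is a gain of −L dB): F_i = 10^(NF_i/10), G_i = 10^(G_i,dB/10)
  Stage 1: F_1 = 10^(1.26/10) = 1.337, G_1 = 10^(12.0/10) = 15.85
  Stage 2: F_2 = 10^(8.34/10) = 6.823, G_2 = 10^(−5.92/10) = 0.2559
  Stage 3: F_3 = 10^(2.40/10) = 1.738, G_3 = 10^(31.6/10) = 1445
Friis cascade:
  F = 1.337 + (6.823 − 1)/15.85 + (1.738 − 1)/4.055 = 1.886
NF = 10 log₁₀(1.886) = 2.76 dB

2.76 dB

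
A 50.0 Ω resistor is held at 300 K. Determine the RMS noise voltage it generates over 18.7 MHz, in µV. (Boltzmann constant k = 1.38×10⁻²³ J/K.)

V_n = √(4kTRB)
4kTRB = 4 × 1.38×10⁻²³ × 300 × 5.00×10¹ × 1.87×10⁷ = 1.55×10⁻¹¹ V²
V_n = √(1.55×10⁻¹¹) = 3.93×10⁻⁶ V = 3.93 µV

3.93 µV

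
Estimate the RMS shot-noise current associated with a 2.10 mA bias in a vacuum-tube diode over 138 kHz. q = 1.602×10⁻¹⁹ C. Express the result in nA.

I_n = √(2qI·B)
2qI·B = 2 × 1.602×10⁻¹⁹ × 2.10×10⁻³ × 1.38×10⁵ = 9.29×10⁻¹⁷ A²
I_n = √(9.29×10⁻¹⁷) = 9.64×10⁻⁹ A = 9.64 nA

9.64 nA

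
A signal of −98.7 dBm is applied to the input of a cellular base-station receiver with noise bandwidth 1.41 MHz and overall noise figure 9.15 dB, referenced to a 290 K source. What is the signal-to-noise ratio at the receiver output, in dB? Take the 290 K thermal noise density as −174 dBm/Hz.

Noise floor: N = −174 + 10 log₁₀(B) + NF
10 log₁₀(1.41×10⁶) = 61.49 dB
N = −174 + 61.49 + 9.15 = −103.36 dBm
SNR = P_sig − N = −98.7 − (−103.36) = 4.66 dB → 4.7 dB

4.7 dB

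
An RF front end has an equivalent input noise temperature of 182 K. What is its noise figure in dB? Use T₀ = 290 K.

F = 1 + T_e/T₀ = 1 + 182/290 = 1.62759
NF = 10 log₁₀(1.62759) = 2.12 dB

2.12 dB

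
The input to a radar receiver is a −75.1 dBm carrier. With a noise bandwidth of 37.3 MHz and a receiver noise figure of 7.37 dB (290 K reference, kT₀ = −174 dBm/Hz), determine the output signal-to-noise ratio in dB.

Noise floor: N = −174 + 10 log₁₀(B) + NF
10 log₁₀(3.73×10⁷) = 75.72 dB
N = −174 + 75.72 + 7.37 = −90.91 dBm
SNR = P_sig − N = −75.1 − (−90.91) = 15.81 dB → 15.8 dB

15.8 dB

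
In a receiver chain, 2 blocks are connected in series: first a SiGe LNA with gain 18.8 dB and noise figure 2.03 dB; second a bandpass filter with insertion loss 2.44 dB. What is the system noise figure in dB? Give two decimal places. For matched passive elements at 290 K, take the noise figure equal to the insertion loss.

Convert to linear (a loss of L dB is a gain of −L dB): F_i = 10^(NF_i/10), G_i = 10^(G_i,dB/10)
  Stage 1: F_1 = 10^(2.03/10) = 1.596, G_1 = 10^(18.8/10) = 75.86
  Stage 2: F_2 = 10^(2.44/10) = 1.754, G_2 = 10^(−2.44/10) = 0.5702
Friis cascade:
  F = 1.596 + (1.754 − 1)/75.86 = 1.606
NF = 10 log₁₀(1.606) = 2.06 dB

2.06 dB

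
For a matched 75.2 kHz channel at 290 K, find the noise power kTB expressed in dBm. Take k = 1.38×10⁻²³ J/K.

−125.2 dBm

P_n = kTB = 1.38×10⁻²³ × 290 × 7.52×10⁴ = 3.01×10⁻¹⁶ W
In dBm: 10 log₁₀(3.01×10⁻¹⁶ / 10⁻³) = −125.2 dBm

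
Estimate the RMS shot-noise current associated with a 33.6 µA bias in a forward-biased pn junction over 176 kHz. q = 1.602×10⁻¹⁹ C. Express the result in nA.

1.38 nA

I_n = √(2qI·B)
2qI·B = 2 × 1.602×10⁻¹⁹ × 3.36×10⁻⁵ × 1.76×10⁵ = 1.89×10⁻¹⁸ A²
I_n = √(1.89×10⁻¹⁸) = 1.38×10⁻⁹ A = 1.38 nA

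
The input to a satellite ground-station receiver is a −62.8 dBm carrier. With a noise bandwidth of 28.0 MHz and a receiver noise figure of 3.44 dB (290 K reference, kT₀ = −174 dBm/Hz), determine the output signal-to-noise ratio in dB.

33.3 dB

Noise floor: N = −174 + 10 log₁₀(B) + NF
10 log₁₀(2.80×10⁷) = 74.47 dB
N = −174 + 74.47 + 3.44 = −96.09 dBm
SNR = P_sig − N = −62.8 − (−96.09) = 33.29 dB → 33.3 dB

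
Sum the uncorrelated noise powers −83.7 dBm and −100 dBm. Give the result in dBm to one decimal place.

−83.6 dBm

Convert to linear, add, convert back:
P₁ = 4.27×10⁻¹² W, P₂ = 1.00×10⁻¹³ W
P_tot = 4.37×10⁻¹² W → 10 log₁₀(P_tot / 10⁻³) = −83.6 dBm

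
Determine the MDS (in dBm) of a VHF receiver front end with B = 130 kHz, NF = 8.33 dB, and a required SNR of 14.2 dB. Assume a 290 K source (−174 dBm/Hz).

Sensitivity = −174 + 10 log₁₀(B) + NF + SNR_min
= −174 + 51.14 + 8.33 + 14.2
= −100.33 dBm → −100.3 dBm

−100.3 dBm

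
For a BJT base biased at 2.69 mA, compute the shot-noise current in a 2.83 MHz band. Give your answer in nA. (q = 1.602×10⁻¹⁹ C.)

I_n = √(2qI·B)
2qI·B = 2 × 1.602×10⁻¹⁹ × 2.69×10⁻³ × 2.83×10⁶ = 2.44×10⁻¹⁵ A²
I_n = √(2.44×10⁻¹⁵) = 4.94×10⁻⁸ A = 49.4 nA

49.4 nA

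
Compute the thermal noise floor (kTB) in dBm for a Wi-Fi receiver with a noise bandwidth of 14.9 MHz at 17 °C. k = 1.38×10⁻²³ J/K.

T = 17 °C + 273.15 = 290.15 K
P_n = kTB = 1.38×10⁻²³ × 290.15 × 1.49×10⁷ = 5.97×10⁻¹⁴ W
In dBm: 10 log₁₀(5.97×10⁻¹⁴ / 10⁻³) = −102.2 dBm

−102.2 dBm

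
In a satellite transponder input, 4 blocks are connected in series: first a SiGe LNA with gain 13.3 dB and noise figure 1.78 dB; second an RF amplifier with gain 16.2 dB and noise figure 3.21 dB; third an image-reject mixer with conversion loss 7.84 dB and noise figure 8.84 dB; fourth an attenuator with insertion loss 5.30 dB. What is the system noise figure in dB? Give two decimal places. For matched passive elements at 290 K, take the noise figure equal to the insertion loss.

1.99 dB

Convert to linear (a loss of L dB is a gain of −L dB): F_i = 10^(NF_i/10), G_i = 10^(G_i,dB/10)
  Stage 1: F_1 = 10^(1.78/10) = 1.507, G_1 = 10^(13.3/10) = 21.38
  Stage 2: F_2 = 10^(3.21/10) = 2.094, G_2 = 10^(16.2/10) = 41.69
  Stage 3: F_3 = 10^(8.84/10) = 7.656, G_3 = 10^(−7.84/10) = 0.1644
  Stage 4: F_4 = 10^(5.30/10) = 3.388, G_4 = 10^(−5.30/10) = 0.2951
Friis cascade:
  F = 1.507 + (2.094 − 1)/21.38 + (7.656 − 1)/891.3 + (3.388 − 1)/146.6 = 1.582
NF = 10 log₁₀(1.582) = 1.99 dB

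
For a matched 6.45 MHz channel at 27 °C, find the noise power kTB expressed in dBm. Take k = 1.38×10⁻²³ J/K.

T = 27 °C + 273.15 = 300.15 K
P_n = kTB = 1.38×10⁻²³ × 300.15 × 6.45×10⁶ = 2.67×10⁻¹⁴ W
In dBm: 10 log₁₀(2.67×10⁻¹⁴ / 10⁻³) = −105.7 dBm

−105.7 dBm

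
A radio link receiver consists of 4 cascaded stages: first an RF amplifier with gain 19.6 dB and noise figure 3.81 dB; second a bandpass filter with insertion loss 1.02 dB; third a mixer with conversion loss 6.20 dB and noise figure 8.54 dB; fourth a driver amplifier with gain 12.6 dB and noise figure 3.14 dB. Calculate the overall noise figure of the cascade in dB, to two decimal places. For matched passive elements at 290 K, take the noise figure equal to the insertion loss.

Convert to linear (a loss of L dB is a gain of −L dB): F_i = 10^(NF_i/10), G_i = 10^(G_i,dB/10)
  Stage 1: F_1 = 10^(3.81/10) = 2.404, G_1 = 10^(19.6/10) = 91.20
  Stage 2: F_2 = 10^(1.02/10) = 1.265, G_2 = 10^(−1.02/10) = 0.7907
  Stage 3: F_3 = 10^(8.54/10) = 7.145, G_3 = 10^(−6.20/10) = 0.2399
  Stage 4: F_4 = 10^(3.14/10) = 2.061, G_4 = 10^(12.6/10) = 18.20
Friis cascade:
  F = 2.404 + (1.265 − 1)/91.20 + (7.145 − 1)/72.11 + (2.061 − 1)/17.30 = 2.554
NF = 10 log₁₀(2.554) = 4.07 dB

4.07 dB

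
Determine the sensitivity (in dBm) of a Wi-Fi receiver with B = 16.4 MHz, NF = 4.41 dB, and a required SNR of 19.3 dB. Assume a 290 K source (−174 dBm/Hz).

Sensitivity = −174 + 10 log₁₀(B) + NF + SNR_min
= −174 + 72.15 + 4.41 + 19.3
= −78.14 dBm → −78.1 dBm

−78.1 dBm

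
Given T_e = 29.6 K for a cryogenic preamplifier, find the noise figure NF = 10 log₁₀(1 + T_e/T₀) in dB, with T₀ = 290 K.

0.422 dB

F = 1 + T_e/T₀ = 1 + 29.6/290 = 1.10207
NF = 10 log₁₀(1.10207) = 0.422 dB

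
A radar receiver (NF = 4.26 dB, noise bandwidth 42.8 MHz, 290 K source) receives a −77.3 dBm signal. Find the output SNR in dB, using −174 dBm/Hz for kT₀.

16.1 dB

Noise floor: N = −174 + 10 log₁₀(B) + NF
10 log₁₀(4.28×10⁷) = 76.31 dB
N = −174 + 76.31 + 4.26 = −93.43 dBm
SNR = P_sig − N = −77.3 − (−93.43) = 16.13 dB → 16.1 dB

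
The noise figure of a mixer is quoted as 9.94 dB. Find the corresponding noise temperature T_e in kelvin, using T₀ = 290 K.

2570 K

F = 10^(9.94/10) = 9.86279
T_e = (F − 1)·T₀ = (9.86279 − 1) × 290 = 2570 K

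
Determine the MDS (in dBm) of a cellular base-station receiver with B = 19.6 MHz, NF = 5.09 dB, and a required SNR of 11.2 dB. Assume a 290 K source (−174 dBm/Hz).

Sensitivity = −174 + 10 log₁₀(B) + NF + SNR_min
= −174 + 72.92 + 5.09 + 11.2
= −84.79 dBm → −84.8 dBm

−84.8 dBm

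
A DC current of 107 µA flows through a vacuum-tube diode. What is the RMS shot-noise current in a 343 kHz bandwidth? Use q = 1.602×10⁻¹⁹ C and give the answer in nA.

3.43 nA

I_n = √(2qI·B)
2qI·B = 2 × 1.602×10⁻¹⁹ × 1.07×10⁻⁴ × 3.43×10⁵ = 1.18×10⁻¹⁷ A²
I_n = √(1.18×10⁻¹⁷) = 3.43×10⁻⁹ A = 3.43 nA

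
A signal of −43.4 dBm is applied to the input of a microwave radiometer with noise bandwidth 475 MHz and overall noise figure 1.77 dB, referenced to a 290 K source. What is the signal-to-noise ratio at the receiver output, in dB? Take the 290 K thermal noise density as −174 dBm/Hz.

Noise floor: N = −174 + 10 log₁₀(B) + NF
10 log₁₀(4.75×10⁸) = 86.77 dB
N = −174 + 86.77 + 1.77 = −85.46 dBm
SNR = P_sig − N = −43.4 − (−85.46) = 42.06 dB → 42.1 dB

42.1 dB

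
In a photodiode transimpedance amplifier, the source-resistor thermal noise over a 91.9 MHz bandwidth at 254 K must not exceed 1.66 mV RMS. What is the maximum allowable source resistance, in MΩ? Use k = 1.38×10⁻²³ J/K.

2.14 MΩ

Johnson–Nyquist: V_n = √(4kTRB) ⇒ R = V_n² / (4kTB)
4kTB = 4 × 1.38×10⁻²³ × 254 × 9.19×10⁷ = 1.29×10⁻¹²
R = (1.66×10⁻³)² / 1.29×10⁻¹² = 2.14×10⁶ Ω = 2.14 MΩ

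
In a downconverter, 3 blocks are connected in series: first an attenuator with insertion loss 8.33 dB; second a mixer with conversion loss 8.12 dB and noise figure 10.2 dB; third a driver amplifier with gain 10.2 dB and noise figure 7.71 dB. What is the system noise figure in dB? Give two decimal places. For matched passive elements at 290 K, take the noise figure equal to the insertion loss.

24.59 dB

Convert to linear (a loss of L dB is a gain of −L dB): F_i = 10^(NF_i/10), G_i = 10^(G_i,dB/10)
  Stage 1: F_1 = 10^(8.33/10) = 6.808, G_1 = 10^(−8.33/10) = 0.1469
  Stage 2: F_2 = 10^(10.2/10) = 10.47, G_2 = 10^(−8.12/10) = 0.1542
  Stage 3: F_3 = 10^(7.71/10) = 5.902, G_3 = 10^(10.2/10) = 10.47
Friis cascade:
  F = 6.808 + (10.47 − 1)/0.1469 + (5.902 − 1)/0.02265 = 287.7
NF = 10 log₁₀(287.7) = 24.59 dB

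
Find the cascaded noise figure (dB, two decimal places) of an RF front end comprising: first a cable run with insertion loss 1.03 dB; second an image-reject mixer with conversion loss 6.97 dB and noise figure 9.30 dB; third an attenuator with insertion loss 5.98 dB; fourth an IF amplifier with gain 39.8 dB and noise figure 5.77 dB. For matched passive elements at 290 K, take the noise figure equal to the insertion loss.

19.95 dB

Convert to linear (a loss of L dB is a gain of −L dB): F_i = 10^(NF_i/10), G_i = 10^(G_i,dB/10)
  Stage 1: F_1 = 10^(1.03/10) = 1.268, G_1 = 10^(−1.03/10) = 0.7889
  Stage 2: F_2 = 10^(9.30/10) = 8.511, G_2 = 10^(−6.97/10) = 0.2009
  Stage 3: F_3 = 10^(5.98/10) = 3.963, G_3 = 10^(−5.98/10) = 0.2523
  Stage 4: F_4 = 10^(5.77/10) = 3.776, G_4 = 10^(39.8/10) = 9550
Friis cascade:
  F = 1.268 + (8.511 − 1)/0.7889 + (3.963 − 1)/0.1585 + (3.776 − 1)/0.03999 = 98.89
NF = 10 log₁₀(98.89) = 19.95 dB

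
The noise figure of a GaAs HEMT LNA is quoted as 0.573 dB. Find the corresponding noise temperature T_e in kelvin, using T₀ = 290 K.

40.9 K

F = 10^(0.573/10) = 1.14104
T_e = (F − 1)·T₀ = (1.14104 − 1) × 290 = 40.9 K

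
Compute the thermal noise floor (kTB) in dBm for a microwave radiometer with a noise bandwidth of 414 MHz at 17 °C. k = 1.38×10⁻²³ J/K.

−87.8 dBm

T = 17 °C + 273.15 = 290.15 K
P_n = kTB = 1.38×10⁻²³ × 290.15 × 4.14×10⁸ = 1.66×10⁻¹² W
In dBm: 10 log₁₀(1.66×10⁻¹² / 10⁻³) = −87.8 dBm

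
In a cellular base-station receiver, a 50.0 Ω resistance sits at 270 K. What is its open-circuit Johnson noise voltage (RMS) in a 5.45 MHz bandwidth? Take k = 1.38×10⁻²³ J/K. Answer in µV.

2.02 µV

V_n = √(4kTRB)
4kTRB = 4 × 1.38×10⁻²³ × 270 × 5.00×10¹ × 5.45×10⁶ = 4.06×10⁻¹² V²
V_n = √(4.06×10⁻¹²) = 2.02×10⁻⁶ V = 2.02 µV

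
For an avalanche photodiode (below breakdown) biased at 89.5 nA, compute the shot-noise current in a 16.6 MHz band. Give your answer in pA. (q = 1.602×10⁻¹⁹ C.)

690 pA

I_n = √(2qI·B)
2qI·B = 2 × 1.602×10⁻¹⁹ × 8.95×10⁻⁸ × 1.66×10⁷ = 4.76×10⁻¹⁹ A²
I_n = √(4.76×10⁻¹⁹) = 6.90×10⁻¹⁰ A = 690 pA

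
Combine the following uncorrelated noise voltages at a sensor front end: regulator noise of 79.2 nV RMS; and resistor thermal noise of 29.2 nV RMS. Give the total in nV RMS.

84.4 nV

Uncorrelated sources add in power (mean-square): V_tot = √(ΣV_i²)
V_tot = √[(7.92×10⁻⁸)² + (2.92×10⁻⁸)²] = 8.44×10⁻⁸ V = 84.4 nV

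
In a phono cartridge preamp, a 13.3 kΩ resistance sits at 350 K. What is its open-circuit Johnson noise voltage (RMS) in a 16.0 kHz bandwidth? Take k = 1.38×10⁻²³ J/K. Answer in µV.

2.03 µV

V_n = √(4kTRB)
4kTRB = 4 × 1.38×10⁻²³ × 350 × 1.33×10⁴ × 1.60×10⁴ = 4.11×10⁻¹² V²
V_n = √(4.11×10⁻¹²) = 2.03×10⁻⁶ V = 2.03 µV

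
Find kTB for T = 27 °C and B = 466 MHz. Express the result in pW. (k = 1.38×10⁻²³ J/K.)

1.93 pW

T = 27 °C + 273.15 = 300.15 K
P_n = kTB = 1.38×10⁻²³ × 300.15 × 4.66×10⁸ = 1.93×10⁻¹² W = 1.93 pW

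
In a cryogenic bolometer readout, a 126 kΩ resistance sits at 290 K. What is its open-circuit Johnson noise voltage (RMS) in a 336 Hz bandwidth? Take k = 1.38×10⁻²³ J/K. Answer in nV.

823 nV

V_n = √(4kTRB)
4kTRB = 4 × 1.38×10⁻²³ × 290 × 1.26×10⁵ × 3.36×10² = 6.78×10⁻¹³ V²
V_n = √(6.78×10⁻¹³) = 8.23×10⁻⁷ V = 823 nV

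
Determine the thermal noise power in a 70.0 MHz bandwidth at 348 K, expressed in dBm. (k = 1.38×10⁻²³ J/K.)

P_n = kTB = 1.38×10⁻²³ × 348 × 7.00×10⁷ = 3.36×10⁻¹³ W
In dBm: 10 log₁₀(3.36×10⁻¹³ / 10⁻³) = −94.7 dBm

−94.7 dBm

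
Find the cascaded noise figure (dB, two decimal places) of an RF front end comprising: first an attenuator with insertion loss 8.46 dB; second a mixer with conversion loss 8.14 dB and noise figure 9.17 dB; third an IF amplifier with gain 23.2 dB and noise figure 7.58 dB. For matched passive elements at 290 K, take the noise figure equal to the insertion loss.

Convert to linear (a loss of L dB is a gain of −L dB): F_i = 10^(NF_i/10), G_i = 10^(G_i,dB/10)
  Stage 1: F_1 = 10^(8.46/10) = 7.015, G_1 = 10^(−8.46/10) = 0.1426
  Stage 2: F_2 = 10^(9.17/10) = 8.260, G_2 = 10^(−8.14/10) = 0.1535
  Stage 3: F_3 = 10^(7.58/10) = 5.728, G_3 = 10^(23.2/10) = 208.9
Friis cascade:
  F = 7.015 + (8.260 − 1)/0.1426 + (5.728 − 1)/0.02188 = 274.1
NF = 10 log₁₀(274.1) = 24.38 dB

24.38 dB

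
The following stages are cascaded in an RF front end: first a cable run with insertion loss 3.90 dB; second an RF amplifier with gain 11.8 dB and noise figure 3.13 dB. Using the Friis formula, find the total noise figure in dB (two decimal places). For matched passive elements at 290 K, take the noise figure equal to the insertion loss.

7.03 dB

Convert to linear (a loss of L dB is a gain of −L dB): F_i = 10^(NF_i/10), G_i = 10^(G_i,dB/10)
  Stage 1: F_1 = 10^(3.90/10) = 2.455, G_1 = 10^(−3.90/10) = 0.4074
  Stage 2: F_2 = 10^(3.13/10) = 2.056, G_2 = 10^(11.8/10) = 15.14
Friis cascade:
  F = 2.455 + (2.056 − 1)/0.4074 = 5.047
NF = 10 log₁₀(5.047) = 7.03 dB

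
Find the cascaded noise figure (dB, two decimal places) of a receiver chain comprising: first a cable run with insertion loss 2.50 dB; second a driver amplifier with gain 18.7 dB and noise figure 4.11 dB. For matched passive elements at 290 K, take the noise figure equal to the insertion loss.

Convert to linear (a loss of L dB is a gain of −L dB): F_i = 10^(NF_i/10), G_i = 10^(G_i,dB/10)
  Stage 1: F_1 = 10^(2.50/10) = 1.778, G_1 = 10^(−2.50/10) = 0.5623
  Stage 2: F_2 = 10^(4.11/10) = 2.576, G_2 = 10^(18.7/10) = 74.13
Friis cascade:
  F = 1.778 + (2.576 − 1)/0.5623 = 4.581
NF = 10 log₁₀(4.581) = 6.61 dB

6.61 dB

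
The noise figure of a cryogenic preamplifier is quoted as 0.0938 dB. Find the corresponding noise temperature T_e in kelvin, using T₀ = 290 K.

F = 10^(0.0938/10) = 1.02183
T_e = (F − 1)·T₀ = (1.02183 − 1) × 290 = 6.33 K

6.33 K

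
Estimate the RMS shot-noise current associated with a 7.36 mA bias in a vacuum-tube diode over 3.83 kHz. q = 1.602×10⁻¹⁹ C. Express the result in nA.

3.01 nA

I_n = √(2qI·B)
2qI·B = 2 × 1.602×10⁻¹⁹ × 7.36×10⁻³ × 3.83×10³ = 9.03×10⁻¹⁸ A²
I_n = √(9.03×10⁻¹⁸) = 3.01×10⁻⁹ A = 3.01 nA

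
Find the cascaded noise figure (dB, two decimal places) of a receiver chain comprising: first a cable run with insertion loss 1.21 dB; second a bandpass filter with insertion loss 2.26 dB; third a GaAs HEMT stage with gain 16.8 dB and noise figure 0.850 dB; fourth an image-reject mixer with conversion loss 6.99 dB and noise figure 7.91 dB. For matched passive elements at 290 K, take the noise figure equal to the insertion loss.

4.69 dB

Convert to linear (a loss of L dB is a gain of −L dB): F_i = 10^(NF_i/10), G_i = 10^(G_i,dB/10)
  Stage 1: F_1 = 10^(1.21/10) = 1.321, G_1 = 10^(−1.21/10) = 0.7568
  Stage 2: F_2 = 10^(2.26/10) = 1.683, G_2 = 10^(−2.26/10) = 0.5943
  Stage 3: F_3 = 10^(0.850/10) = 1.216, G_3 = 10^(16.8/10) = 47.86
  Stage 4: F_4 = 10^(7.91/10) = 6.180, G_4 = 10^(−6.99/10) = 0.2000
Friis cascade:
  F = 1.321 + (1.683 − 1)/0.7568 + (1.216 − 1)/0.4498 + (6.180 − 1)/21.53 = 2.945
NF = 10 log₁₀(2.945) = 4.69 dB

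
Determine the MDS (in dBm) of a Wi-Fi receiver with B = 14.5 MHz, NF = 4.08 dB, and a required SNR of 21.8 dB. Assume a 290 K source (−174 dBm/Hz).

−76.5 dBm

Sensitivity = −174 + 10 log₁₀(B) + NF + SNR_min
= −174 + 71.61 + 4.08 + 21.8
= −76.51 dBm → −76.5 dBm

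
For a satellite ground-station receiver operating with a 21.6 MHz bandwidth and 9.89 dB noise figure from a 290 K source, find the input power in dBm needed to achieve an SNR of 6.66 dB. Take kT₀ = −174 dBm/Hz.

Sensitivity = −174 + 10 log₁₀(B) + NF + SNR_min
= −174 + 73.34 + 9.89 + 6.66
= −84.11 dBm → −84.1 dBm

−84.1 dBm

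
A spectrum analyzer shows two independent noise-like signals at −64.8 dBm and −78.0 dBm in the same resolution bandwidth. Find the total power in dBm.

−64.6 dBm

Convert to linear, add, convert back:
P₁ = 3.31×10⁻¹⁰ W, P₂ = 1.58×10⁻¹¹ W
P_tot = 3.47×10⁻¹⁰ W → 10 log₁₀(P_tot / 10⁻³) = −64.6 dBm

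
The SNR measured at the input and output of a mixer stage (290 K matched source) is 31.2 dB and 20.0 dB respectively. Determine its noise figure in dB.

11.2 dB

NF (dB) = SNR_in(dB) − SNR_out(dB) when the source is at T₀
NF = 31.2 − 20.0 = 11.2 dB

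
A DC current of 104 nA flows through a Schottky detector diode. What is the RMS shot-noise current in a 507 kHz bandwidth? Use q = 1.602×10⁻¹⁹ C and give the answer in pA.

I_n = √(2qI·B)
2qI·B = 2 × 1.602×10⁻¹⁹ × 1.04×10⁻⁷ × 5.07×10⁵ = 1.69×10⁻²⁰ A²
I_n = √(1.69×10⁻²⁰) = 1.30×10⁻¹⁰ A = 130 pA

130 pA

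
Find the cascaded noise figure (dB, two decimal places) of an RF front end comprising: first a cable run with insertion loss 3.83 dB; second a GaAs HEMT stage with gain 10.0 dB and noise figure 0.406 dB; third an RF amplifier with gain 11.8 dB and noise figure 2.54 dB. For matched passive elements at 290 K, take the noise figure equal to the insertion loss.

Convert to linear (a loss of L dB is a gain of −L dB): F_i = 10^(NF_i/10), G_i = 10^(G_i,dB/10)
  Stage 1: F_1 = 10^(3.83/10) = 2.415, G_1 = 10^(−3.83/10) = 0.4140
  Stage 2: F_2 = 10^(0.406/10) = 1.098, G_2 = 10^(10.0/10) = 10.00
  Stage 3: F_3 = 10^(2.54/10) = 1.795, G_3 = 10^(11.8/10) = 15.14
Friis cascade:
  F = 2.415 + (1.098 − 1)/0.4140 + (1.795 − 1)/4.140 = 2.844
NF = 10 log₁₀(2.844) = 4.54 dB

4.54 dB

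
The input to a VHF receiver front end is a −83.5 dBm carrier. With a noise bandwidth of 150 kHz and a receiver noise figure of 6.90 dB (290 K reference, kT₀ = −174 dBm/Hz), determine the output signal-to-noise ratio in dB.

Noise floor: N = −174 + 10 log₁₀(B) + NF
10 log₁₀(1.50×10⁵) = 51.76 dB
N = −174 + 51.76 + 6.90 = −115.34 dBm
SNR = P_sig − N = −83.5 − (−115.34) = 31.84 dB → 31.8 dB

31.8 dB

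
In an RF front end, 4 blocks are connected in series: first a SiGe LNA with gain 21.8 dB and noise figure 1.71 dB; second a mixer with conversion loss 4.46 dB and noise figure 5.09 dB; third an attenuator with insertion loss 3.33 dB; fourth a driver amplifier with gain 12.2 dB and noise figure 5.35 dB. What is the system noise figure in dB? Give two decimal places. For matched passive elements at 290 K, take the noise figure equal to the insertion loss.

Convert to linear (a loss of L dB is a gain of −L dB): F_i = 10^(NF_i/10), G_i = 10^(G_i,dB/10)
  Stage 1: F_1 = 10^(1.71/10) = 1.483, G_1 = 10^(21.8/10) = 151.4
  Stage 2: F_2 = 10^(5.09/10) = 3.228, G_2 = 10^(−4.46/10) = 0.3581
  Stage 3: F_3 = 10^(3.33/10) = 2.153, G_3 = 10^(−3.33/10) = 0.4645
  Stage 4: F_4 = 10^(5.35/10) = 3.428, G_4 = 10^(12.2/10) = 16.60
Friis cascade:
  F = 1.483 + (3.228 − 1)/151.4 + (2.153 − 1)/54.20 + (3.428 − 1)/25.18 = 1.615
NF = 10 log₁₀(1.615) = 2.08 dB

2.08 dB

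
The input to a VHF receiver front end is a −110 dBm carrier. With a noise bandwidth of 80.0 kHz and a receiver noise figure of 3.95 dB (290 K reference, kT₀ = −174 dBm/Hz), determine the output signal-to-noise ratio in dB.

Noise floor: N = −174 + 10 log₁₀(B) + NF
10 log₁₀(8.00×10⁴) = 49.03 dB
N = −174 + 49.03 + 3.95 = −121.02 dBm
SNR = P_sig − N = −110 − (−121.02) = 11.02 dB → 11.0 dB

11.0 dB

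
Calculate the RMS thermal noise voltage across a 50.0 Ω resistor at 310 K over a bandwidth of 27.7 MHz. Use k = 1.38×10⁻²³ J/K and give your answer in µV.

V_n = √(4kTRB)
4kTRB = 4 × 1.38×10⁻²³ × 310 × 5.00×10¹ × 2.77×10⁷ = 2.37×10⁻¹¹ V²
V_n = √(2.37×10⁻¹¹) = 4.87×10⁻⁶ V = 4.87 µV

4.87 µV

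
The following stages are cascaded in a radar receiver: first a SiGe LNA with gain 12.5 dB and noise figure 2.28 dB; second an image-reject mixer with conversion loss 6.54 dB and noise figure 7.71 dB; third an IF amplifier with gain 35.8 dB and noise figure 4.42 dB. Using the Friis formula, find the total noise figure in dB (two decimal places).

3.83 dB

Convert to linear (a loss of L dB is a gain of −L dB): F_i = 10^(NF_i/10), G_i = 10^(G_i,dB/10)
  Stage 1: F_1 = 10^(2.28/10) = 1.690, G_1 = 10^(12.5/10) = 17.78
  Stage 2: F_2 = 10^(7.71/10) = 5.902, G_2 = 10^(−6.54/10) = 0.2218
  Stage 3: F_3 = 10^(4.42/10) = 2.767, G_3 = 10^(35.8/10) = 3802
Friis cascade:
  F = 1.690 + (5.902 − 1)/17.78 + (2.767 − 1)/3.945 = 2.414
NF = 10 log₁₀(2.414) = 3.83 dB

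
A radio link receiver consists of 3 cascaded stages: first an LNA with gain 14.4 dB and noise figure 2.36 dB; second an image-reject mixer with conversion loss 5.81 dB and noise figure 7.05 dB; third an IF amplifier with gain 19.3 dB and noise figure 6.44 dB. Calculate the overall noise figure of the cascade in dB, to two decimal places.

3.69 dB

Convert to linear (a loss of L dB is a gain of −L dB): F_i = 10^(NF_i/10), G_i = 10^(G_i,dB/10)
  Stage 1: F_1 = 10^(2.36/10) = 1.722, G_1 = 10^(14.4/10) = 27.54
  Stage 2: F_2 = 10^(7.05/10) = 5.070, G_2 = 10^(−5.81/10) = 0.2624
  Stage 3: F_3 = 10^(6.44/10) = 4.406, G_3 = 10^(19.3/10) = 85.11
Friis cascade:
  F = 1.722 + (5.070 − 1)/27.54 + (4.406 − 1)/7.228 = 2.341
NF = 10 log₁₀(2.341) = 3.69 dB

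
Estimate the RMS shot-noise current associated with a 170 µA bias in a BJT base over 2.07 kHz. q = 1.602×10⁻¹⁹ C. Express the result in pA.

336 pA

I_n = √(2qI·B)
2qI·B = 2 × 1.602×10⁻¹⁹ × 1.70×10⁻⁴ × 2.07×10³ = 1.13×10⁻¹⁹ A²
I_n = √(1.13×10⁻¹⁹) = 3.36×10⁻¹⁰ A = 336 pA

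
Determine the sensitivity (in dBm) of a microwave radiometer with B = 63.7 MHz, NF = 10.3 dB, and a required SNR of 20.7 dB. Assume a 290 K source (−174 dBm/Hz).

−65.0 dBm

Sensitivity = −174 + 10 log₁₀(B) + NF + SNR_min
= −174 + 78.04 + 10.3 + 20.7
= −64.96 dBm → −65.0 dBm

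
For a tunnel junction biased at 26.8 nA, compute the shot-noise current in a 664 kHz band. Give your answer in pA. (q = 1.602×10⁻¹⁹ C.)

I_n = √(2qI·B)
2qI·B = 2 × 1.602×10⁻¹⁹ × 2.68×10⁻⁸ × 6.64×10⁵ = 5.70×10⁻²¹ A²
I_n = √(5.70×10⁻²¹) = 7.55×10⁻¹¹ A = 75.5 pA

75.5 pA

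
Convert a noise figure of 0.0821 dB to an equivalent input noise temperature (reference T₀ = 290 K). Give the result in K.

F = 10^(0.0821/10) = 1.01908
T_e = (F − 1)·T₀ = (1.01908 − 1) × 290 = 5.53 K

5.53 K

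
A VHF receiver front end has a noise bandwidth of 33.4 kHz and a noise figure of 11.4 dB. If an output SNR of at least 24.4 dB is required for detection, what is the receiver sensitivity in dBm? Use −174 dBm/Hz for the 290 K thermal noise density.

−93.0 dBm

Sensitivity = −174 + 10 log₁₀(B) + NF + SNR_min
= −174 + 45.24 + 11.4 + 24.4
= −92.96 dBm → −93.0 dBm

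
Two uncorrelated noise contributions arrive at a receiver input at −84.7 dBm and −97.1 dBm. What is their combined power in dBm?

Convert to linear, add, convert back:
P₁ = 3.39×10⁻¹² W, P₂ = 1.95×10⁻¹³ W
P_tot = 3.58×10⁻¹² W → 10 log₁₀(P_tot / 10⁻³) = −84.5 dBm

−84.5 dBm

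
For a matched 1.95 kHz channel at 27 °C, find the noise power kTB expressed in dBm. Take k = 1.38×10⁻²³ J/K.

−140.9 dBm

T = 27 °C + 273.15 = 300.15 K
P_n = kTB = 1.38×10⁻²³ × 300.15 × 1.95×10³ = 8.08×10⁻¹⁸ W
In dBm: 10 log₁₀(8.08×10⁻¹⁸ / 10⁻³) = −140.9 dBm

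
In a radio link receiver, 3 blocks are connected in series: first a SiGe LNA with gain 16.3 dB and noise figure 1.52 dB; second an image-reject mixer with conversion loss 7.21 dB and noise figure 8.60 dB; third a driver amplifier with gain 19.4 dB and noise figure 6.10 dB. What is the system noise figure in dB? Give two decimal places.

Convert to linear (a loss of L dB is a gain of −L dB): F_i = 10^(NF_i/10), G_i = 10^(G_i,dB/10)
  Stage 1: F_1 = 10^(1.52/10) = 1.419, G_1 = 10^(16.3/10) = 42.66
  Stage 2: F_2 = 10^(8.60/10) = 7.244, G_2 = 10^(−7.21/10) = 0.1901
  Stage 3: F_3 = 10^(6.10/10) = 4.074, G_3 = 10^(19.4/10) = 87.10
Friis cascade:
  F = 1.419 + (7.244 − 1)/42.66 + (4.074 − 1)/8.110 = 1.944
NF = 10 log₁₀(1.944) = 2.89 dB

2.89 dB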